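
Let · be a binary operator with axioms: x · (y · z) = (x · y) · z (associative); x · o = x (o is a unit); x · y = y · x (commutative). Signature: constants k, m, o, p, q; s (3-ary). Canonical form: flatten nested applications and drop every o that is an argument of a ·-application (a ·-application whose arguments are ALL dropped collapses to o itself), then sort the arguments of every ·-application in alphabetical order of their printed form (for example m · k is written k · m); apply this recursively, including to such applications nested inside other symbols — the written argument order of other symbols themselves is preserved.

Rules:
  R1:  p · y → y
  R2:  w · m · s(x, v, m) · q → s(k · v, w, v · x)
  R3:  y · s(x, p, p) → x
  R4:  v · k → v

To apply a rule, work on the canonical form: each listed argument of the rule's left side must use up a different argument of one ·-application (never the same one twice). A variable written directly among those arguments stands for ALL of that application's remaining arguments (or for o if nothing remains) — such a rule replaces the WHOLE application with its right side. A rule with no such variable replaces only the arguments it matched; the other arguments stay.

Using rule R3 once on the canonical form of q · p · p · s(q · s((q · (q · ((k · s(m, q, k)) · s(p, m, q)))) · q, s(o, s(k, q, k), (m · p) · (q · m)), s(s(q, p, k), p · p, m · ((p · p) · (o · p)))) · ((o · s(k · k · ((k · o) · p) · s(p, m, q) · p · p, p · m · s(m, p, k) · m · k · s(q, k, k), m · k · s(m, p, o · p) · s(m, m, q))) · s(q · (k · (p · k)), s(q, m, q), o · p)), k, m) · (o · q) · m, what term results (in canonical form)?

Canonical form:  m · p · p · q · q · s(q · s(k · k · k · p · p · p · s(p, m, q), k · m · m · p · s(m, p, k) · s(q, k, k), k · m · s(m, m, q) · s(m, p, p)) · s(k · k · p · q, s(q, m, q), p) · s(k · q · q · q · s(m, q, k) · s(p, m, q), s(o, s(k, q, k), m · m · p · q), s(s(q, p, k), p · p, m · p · p · p)), k, m)
R3 matches:  uses s(m, p, p);  x := m, y := k · m · s(m, m, q)
The variable takes the whole remainder — replace the entire application.
Giving:  m · p · p · q · q · s(q · s(k · k · k · p · p · p · s(p, m, q), k · m · m · p · s(m, p, k) · s(q, k, k), m) · s(k · k · p · q, s(q, m, q), p) · s(k · q · q · q · s(m, q, k) · s(p, m, q), s(o, s(k, q, k), m · m · p · q), s(s(q, p, k), p · p, m · p · p · p)), k, m)

Answer: m · p · p · q · q · s(q · s(k · k · k · p · p · p · s(p, m, q), k · m · m · p · s(m, p, k) · s(q, k, k), m) · s(k · k · p · q, s(q, m, q), p) · s(k · q · q · q · s(m, q, k) · s(p, m, q), s(o, s(k, q, k), m · m · p · q), s(s(q, p, k), p · p, m · p · p · p)), k, m)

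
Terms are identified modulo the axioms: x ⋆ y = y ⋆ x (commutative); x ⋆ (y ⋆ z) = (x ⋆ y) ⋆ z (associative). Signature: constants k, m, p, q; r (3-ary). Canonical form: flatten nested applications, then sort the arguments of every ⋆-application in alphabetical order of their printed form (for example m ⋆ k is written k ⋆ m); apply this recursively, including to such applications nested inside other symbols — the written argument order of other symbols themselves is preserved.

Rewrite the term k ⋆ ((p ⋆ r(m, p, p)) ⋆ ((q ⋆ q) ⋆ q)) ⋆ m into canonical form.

Flatten:  k ⋆ p ⋆ r(m, p, p) ⋆ q ⋆ q ⋆ q ⋆ m
Sort:  k ⋆ m ⋆ p ⋆ q ⋆ q ⋆ q ⋆ r(m, p, p)

Answer: k ⋆ m ⋆ p ⋆ q ⋆ q ⋆ q ⋆ r(m, p, p)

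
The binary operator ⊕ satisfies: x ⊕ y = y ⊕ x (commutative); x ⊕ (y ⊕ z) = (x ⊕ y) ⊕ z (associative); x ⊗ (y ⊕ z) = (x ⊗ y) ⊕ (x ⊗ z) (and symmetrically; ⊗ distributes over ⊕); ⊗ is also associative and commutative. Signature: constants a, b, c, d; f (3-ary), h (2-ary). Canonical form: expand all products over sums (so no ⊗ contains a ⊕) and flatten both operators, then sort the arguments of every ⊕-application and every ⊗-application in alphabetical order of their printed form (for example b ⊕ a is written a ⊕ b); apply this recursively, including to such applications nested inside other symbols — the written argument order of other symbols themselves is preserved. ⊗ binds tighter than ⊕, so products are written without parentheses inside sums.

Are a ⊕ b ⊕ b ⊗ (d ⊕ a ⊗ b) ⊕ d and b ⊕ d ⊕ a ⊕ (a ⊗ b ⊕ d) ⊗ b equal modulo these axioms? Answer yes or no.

Left:  a ⊕ b ⊕ b ⊗ (d ⊕ a ⊗ b) ⊕ d
  Distribute:  a ⊕ b ⊕ b ⊗ d ⊕ a ⊗ b ⊗ b ⊕ d
  Sort:  a ⊕ a ⊗ b ⊗ b ⊕ b ⊕ b ⊗ d ⊕ d
Right:  b ⊕ d ⊕ a ⊕ (a ⊗ b ⊕ d) ⊗ b
  Expand products over sums:  b ⊕ d ⊕ a ⊕ a ⊗ b ⊗ b ⊕ b ⊗ d
  Order the arguments:  a ⊕ a ⊗ b ⊗ b ⊕ b ⊕ b ⊗ d ⊕ d

Answer: yes — both canonical forms are a ⊕ a ⊗ b ⊗ b ⊕ b ⊕ b ⊗ d ⊕ d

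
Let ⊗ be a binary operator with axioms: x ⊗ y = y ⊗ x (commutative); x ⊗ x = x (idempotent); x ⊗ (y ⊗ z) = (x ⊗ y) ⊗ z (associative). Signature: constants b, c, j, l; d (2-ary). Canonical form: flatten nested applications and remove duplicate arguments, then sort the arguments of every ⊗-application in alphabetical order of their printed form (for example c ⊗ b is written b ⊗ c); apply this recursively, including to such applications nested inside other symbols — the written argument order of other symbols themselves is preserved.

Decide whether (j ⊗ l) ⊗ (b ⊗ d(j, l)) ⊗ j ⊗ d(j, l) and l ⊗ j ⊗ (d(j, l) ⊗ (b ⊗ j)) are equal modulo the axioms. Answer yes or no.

Answer: yes — both canonical forms are b ⊗ d(j, l) ⊗ j ⊗ l

Derivation:
Left:  (j ⊗ l) ⊗ (b ⊗ d(j, l)) ⊗ j ⊗ d(j, l)
  Merge nested applications:  j ⊗ l ⊗ b ⊗ d(j, l) ⊗ j ⊗ d(j, l)
  Deduplicate:  drop duplicate j, d(j, l)
  Sort:  b ⊗ d(j, l) ⊗ j ⊗ l
Right:  l ⊗ j ⊗ (d(j, l) ⊗ (b ⊗ j))
  Un-nest:  l ⊗ j ⊗ d(j, l) ⊗ b ⊗ j
  Idempotence:  drop duplicate j
  Sort:  b ⊗ d(j, l) ⊗ j ⊗ l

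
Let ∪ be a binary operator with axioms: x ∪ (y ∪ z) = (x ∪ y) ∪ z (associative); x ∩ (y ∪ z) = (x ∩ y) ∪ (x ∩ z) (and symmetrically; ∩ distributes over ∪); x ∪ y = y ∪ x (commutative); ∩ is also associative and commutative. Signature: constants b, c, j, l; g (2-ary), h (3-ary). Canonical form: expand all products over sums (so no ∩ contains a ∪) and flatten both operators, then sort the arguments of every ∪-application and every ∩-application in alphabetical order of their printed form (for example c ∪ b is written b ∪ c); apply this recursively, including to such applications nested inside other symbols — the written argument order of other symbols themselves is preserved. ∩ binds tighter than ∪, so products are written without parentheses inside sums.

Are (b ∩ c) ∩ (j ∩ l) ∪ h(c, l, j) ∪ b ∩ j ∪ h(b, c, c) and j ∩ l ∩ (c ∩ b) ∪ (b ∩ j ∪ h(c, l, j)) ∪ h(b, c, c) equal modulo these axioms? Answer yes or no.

Answer: yes — both canonical forms are b ∩ c ∩ j ∩ l ∪ b ∩ j ∪ h(b, c, c) ∪ h(c, l, j)

Derivation:
Left:  (b ∩ c) ∩ (j ∩ l) ∪ h(c, l, j) ∪ b ∩ j ∪ h(b, c, c)
  Merge nested applications:  b ∩ c ∩ j ∩ l ∪ h(c, l, j) ∪ b ∩ j ∪ h(b, c, c)
  Sort arguments:  b ∩ c ∩ j ∩ l ∪ b ∩ j ∪ h(b, c, c) ∪ h(c, l, j)
Right:  j ∩ l ∩ (c ∩ b) ∪ (b ∩ j ∪ h(c, l, j)) ∪ h(b, c, c)
  Un-nest:  b ∩ c ∩ j ∩ l ∪ b ∩ j ∪ h(c, l, j) ∪ h(b, c, c)
  Sort arguments:  b ∩ c ∩ j ∩ l ∪ b ∩ j ∪ h(b, c, c) ∪ h(c, l, j)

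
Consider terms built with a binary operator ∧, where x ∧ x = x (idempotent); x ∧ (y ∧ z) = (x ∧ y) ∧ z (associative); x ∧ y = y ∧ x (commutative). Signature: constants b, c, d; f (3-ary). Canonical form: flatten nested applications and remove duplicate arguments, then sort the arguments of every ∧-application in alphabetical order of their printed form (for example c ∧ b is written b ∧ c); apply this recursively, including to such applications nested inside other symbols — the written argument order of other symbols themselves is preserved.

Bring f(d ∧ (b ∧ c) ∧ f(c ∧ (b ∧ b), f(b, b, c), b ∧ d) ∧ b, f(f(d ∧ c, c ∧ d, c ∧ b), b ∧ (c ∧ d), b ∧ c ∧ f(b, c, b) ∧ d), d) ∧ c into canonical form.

Canonicalize subterm:  f(d ∧ (b ∧ c) ∧ f(c ∧ (b ∧ b), f(b, b, c), b ∧ d) ∧ b, f(f(d ∧ c, c ∧ d, c ∧ b), b ∧ (c ∧ d), b ∧ c ∧ f(b, c, b) ∧ d), d)  →  f(b ∧ c ∧ d ∧ f(b ∧ c, f(b, b, c), b ∧ d), f(f(c ∧ d, c ∧ d, b ∧ c), b ∧ c ∧ d, b ∧ c ∧ d ∧ f(b, c, b)), d)
Order the arguments:  c ∧ f(b ∧ c ∧ d ∧ f(b ∧ c, f(b, b, c), b ∧ d), f(f(c ∧ d, c ∧ d, b ∧ c), b ∧ c ∧ d, b ∧ c ∧ d ∧ f(b, c, b)), d)

Answer: c ∧ f(b ∧ c ∧ d ∧ f(b ∧ c, f(b, b, c), b ∧ d), f(f(c ∧ d, c ∧ d, b ∧ c), b ∧ c ∧ d, b ∧ c ∧ d ∧ f(b, c, b)), d)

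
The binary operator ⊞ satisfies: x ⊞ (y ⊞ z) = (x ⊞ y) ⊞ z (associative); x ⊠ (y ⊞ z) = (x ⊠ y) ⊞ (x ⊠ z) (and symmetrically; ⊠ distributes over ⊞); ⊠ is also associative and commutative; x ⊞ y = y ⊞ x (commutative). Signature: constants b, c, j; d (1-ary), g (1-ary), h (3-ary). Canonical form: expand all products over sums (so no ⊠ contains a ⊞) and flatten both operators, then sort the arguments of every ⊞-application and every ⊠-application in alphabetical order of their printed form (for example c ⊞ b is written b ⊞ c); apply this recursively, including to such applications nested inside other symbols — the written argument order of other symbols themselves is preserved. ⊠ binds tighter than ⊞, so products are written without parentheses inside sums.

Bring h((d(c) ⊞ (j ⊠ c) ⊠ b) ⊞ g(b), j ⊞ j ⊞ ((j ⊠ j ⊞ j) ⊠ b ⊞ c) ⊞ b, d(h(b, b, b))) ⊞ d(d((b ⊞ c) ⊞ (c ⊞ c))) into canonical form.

Expand products over sums:  h(b ⊠ c ⊠ j ⊞ d(c) ⊞ g(b), b ⊞ b ⊠ j ⊞ b ⊠ j ⊠ j ⊞ c ⊞ j ⊞ j, d(h(b, b, b))) ⊞ d(d(b ⊞ c ⊞ c ⊞ c))
Order the arguments:  d(d(b ⊞ c ⊞ c ⊞ c)) ⊞ h(b ⊠ c ⊠ j ⊞ d(c) ⊞ g(b), b ⊞ b ⊠ j ⊞ b ⊠ j ⊠ j ⊞ c ⊞ j ⊞ j, d(h(b, b, b)))

Answer: d(d(b ⊞ c ⊞ c ⊞ c)) ⊞ h(b ⊠ c ⊠ j ⊞ d(c) ⊞ g(b), b ⊞ b ⊠ j ⊞ b ⊠ j ⊠ j ⊞ c ⊞ j ⊞ j, d(h(b, b, b)))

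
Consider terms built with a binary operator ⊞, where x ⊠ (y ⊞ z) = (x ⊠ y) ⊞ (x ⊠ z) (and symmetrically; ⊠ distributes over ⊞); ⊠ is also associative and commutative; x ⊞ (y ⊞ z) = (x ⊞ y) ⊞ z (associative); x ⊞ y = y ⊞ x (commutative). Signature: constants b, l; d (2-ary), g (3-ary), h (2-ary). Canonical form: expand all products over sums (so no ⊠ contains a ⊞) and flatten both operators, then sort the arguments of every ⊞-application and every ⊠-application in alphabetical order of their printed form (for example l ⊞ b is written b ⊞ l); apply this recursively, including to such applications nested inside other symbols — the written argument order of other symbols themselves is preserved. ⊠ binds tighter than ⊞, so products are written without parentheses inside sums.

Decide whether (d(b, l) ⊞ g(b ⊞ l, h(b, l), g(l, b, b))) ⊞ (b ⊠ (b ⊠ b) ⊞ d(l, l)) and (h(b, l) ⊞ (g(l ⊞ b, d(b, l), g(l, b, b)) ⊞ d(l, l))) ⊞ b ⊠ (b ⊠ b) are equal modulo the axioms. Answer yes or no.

Answer: no — b ⊠ b ⊠ b ⊞ d(b, l) ⊞ d(l, l) ⊞ g(b ⊞ l, h(b, l), g(l, b, b)) vs b ⊠ b ⊠ b ⊞ d(l, l) ⊞ g(b ⊞ l, d(b, l), g(l, b, b)) ⊞ h(b, l)

Derivation:
Left:  (d(b, l) ⊞ g(b ⊞ l, h(b, l), g(l, b, b))) ⊞ (b ⊠ (b ⊠ b) ⊞ d(l, l))
  Un-nest:  d(b, l) ⊞ g(b ⊞ l, h(b, l), g(l, b, b)) ⊞ b ⊠ b ⊠ b ⊞ d(l, l)
  Sort arguments:  b ⊠ b ⊠ b ⊞ d(b, l) ⊞ d(l, l) ⊞ g(b ⊞ l, h(b, l), g(l, b, b))
Right:  (h(b, l) ⊞ (g(l ⊞ b, d(b, l), g(l, b, b)) ⊞ d(l, l))) ⊞ b ⊠ (b ⊠ b)
  Flatten:  h(b, l) ⊞ g(b ⊞ l, d(b, l), g(l, b, b)) ⊞ d(l, l) ⊞ b ⊠ b ⊠ b
  Order the arguments:  b ⊠ b ⊠ b ⊞ d(l, l) ⊞ g(b ⊞ l, d(b, l), g(l, b, b)) ⊞ h(b, l)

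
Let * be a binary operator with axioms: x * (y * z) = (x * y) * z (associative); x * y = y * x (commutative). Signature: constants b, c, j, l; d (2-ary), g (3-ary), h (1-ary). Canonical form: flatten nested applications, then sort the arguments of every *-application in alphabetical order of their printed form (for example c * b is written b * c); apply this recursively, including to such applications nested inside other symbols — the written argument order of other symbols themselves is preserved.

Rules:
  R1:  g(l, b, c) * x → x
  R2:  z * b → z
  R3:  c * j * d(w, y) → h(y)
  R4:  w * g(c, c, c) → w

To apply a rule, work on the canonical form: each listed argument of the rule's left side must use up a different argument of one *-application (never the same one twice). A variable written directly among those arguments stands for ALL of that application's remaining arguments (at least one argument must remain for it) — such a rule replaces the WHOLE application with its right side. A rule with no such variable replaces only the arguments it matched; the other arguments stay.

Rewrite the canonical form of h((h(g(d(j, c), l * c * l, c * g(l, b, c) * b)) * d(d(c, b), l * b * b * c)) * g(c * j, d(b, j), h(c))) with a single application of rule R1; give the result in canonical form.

Canonical form:  h(d(d(c, b), b * b * c * l) * g(c * j, d(b, j), h(c)) * h(g(d(j, c), c * l * l, b * c * g(l, b, c))))
Match R1:  consume g(l, b, c);  x := b * c
The extension variable absorbs all remaining arguments, so the whole application is rewritten.
Giving:  h(d(d(c, b), b * b * c * l) * g(c * j, d(b, j), h(c)) * h(g(d(j, c), c * l * l, b * c)))

Answer: h(d(d(c, b), b * b * c * l) * g(c * j, d(b, j), h(c)) * h(g(d(j, c), c * l * l, b * c)))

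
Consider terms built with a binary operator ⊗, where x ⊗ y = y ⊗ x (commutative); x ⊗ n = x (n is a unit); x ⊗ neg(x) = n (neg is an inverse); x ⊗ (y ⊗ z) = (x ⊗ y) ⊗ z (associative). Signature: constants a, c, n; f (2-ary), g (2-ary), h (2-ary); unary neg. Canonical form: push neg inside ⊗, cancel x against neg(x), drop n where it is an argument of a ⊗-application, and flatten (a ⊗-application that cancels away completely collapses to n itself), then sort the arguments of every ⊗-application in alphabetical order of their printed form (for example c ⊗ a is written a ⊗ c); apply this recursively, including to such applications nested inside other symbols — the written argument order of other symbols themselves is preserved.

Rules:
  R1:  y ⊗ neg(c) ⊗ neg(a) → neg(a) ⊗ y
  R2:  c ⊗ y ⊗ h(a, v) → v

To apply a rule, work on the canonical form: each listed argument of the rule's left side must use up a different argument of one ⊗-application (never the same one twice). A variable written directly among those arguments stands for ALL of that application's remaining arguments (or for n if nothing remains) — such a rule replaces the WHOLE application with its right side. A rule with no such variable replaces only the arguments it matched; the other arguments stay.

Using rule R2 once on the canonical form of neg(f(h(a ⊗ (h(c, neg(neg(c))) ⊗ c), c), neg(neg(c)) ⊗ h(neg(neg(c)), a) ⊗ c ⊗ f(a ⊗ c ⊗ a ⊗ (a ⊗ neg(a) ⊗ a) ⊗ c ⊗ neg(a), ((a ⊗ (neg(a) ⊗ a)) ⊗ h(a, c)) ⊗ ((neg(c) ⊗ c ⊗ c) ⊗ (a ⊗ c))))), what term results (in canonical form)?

Answer: neg(f(h(a ⊗ c ⊗ h(c, c), c), c ⊗ c ⊗ f(a ⊗ a ⊗ c ⊗ c, c) ⊗ h(c, a)))

Derivation:
Canonical form:  neg(f(h(a ⊗ c ⊗ h(c, c), c), c ⊗ c ⊗ f(a ⊗ a ⊗ c ⊗ c, a ⊗ a ⊗ c ⊗ c ⊗ h(a, c)) ⊗ h(c, a)))
Match R2:  consume c, h(a, c);  v := c, y := a ⊗ a ⊗ c
The extension variable absorbs all remaining arguments, so the whole application is rewritten.
Giving:  neg(f(h(a ⊗ c ⊗ h(c, c), c), c ⊗ c ⊗ f(a ⊗ a ⊗ c ⊗ c, c) ⊗ h(c, a)))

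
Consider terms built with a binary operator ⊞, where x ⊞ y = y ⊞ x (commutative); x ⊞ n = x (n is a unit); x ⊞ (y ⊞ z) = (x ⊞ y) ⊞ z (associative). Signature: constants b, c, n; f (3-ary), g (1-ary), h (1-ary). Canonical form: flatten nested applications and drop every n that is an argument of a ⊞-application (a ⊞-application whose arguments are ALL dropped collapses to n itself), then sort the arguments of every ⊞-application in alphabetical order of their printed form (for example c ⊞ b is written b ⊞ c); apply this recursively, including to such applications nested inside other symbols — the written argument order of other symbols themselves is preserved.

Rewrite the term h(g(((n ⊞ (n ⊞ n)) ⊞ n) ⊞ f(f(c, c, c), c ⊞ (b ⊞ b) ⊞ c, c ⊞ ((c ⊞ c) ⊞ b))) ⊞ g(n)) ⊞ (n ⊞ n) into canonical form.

Answer: h(g(f(f(c, c, c), b ⊞ b ⊞ c ⊞ c, b ⊞ c ⊞ c ⊞ c)) ⊞ g(n))

Derivation:
Merge nested applications:  h(g(((n ⊞ (n ⊞ n)) ⊞ n) ⊞ f(f(c, c, c), c ⊞ (b ⊞ b) ⊞ c, c ⊞ ((c ⊞ c) ⊞ b))) ⊞ g(n)) ⊞ n ⊞ n
Canonicalize subterm:  h(g(((n ⊞ (n ⊞ n)) ⊞ n) ⊞ f(f(c, c, c), c ⊞ (b ⊞ b) ⊞ c, c ⊞ ((c ⊞ c) ⊞ b))) ⊞ g(n))  →  h(g(f(f(c, c, c), b ⊞ b ⊞ c ⊞ c, b ⊞ c ⊞ c ⊞ c)) ⊞ g(n))
Units out:  drop n (×2)
Order the arguments:  h(g(f(f(c, c, c), b ⊞ b ⊞ c ⊞ c, b ⊞ c ⊞ c ⊞ c)) ⊞ g(n))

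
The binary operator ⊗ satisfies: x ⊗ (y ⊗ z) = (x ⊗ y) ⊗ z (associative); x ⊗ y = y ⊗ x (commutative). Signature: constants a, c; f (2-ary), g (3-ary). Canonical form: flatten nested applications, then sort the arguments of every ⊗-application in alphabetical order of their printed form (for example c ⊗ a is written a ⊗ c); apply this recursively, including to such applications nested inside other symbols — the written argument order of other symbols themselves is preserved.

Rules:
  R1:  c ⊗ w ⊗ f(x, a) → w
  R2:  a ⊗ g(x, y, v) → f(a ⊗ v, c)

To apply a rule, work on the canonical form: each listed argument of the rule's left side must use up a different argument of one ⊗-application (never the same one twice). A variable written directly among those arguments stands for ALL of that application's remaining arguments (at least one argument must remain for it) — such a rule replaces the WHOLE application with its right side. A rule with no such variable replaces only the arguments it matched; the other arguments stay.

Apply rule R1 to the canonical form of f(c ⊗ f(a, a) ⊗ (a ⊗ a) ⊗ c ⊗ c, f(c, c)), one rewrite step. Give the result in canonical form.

Answer: f(a ⊗ a ⊗ c ⊗ c, f(c, c))

Derivation:
Canonical form:  f(a ⊗ a ⊗ c ⊗ c ⊗ c ⊗ f(a, a), f(c, c))
R1 matches:  uses c, f(a, a);  w := a ⊗ a ⊗ c ⊗ c, x := a
The extension variable absorbs all remaining arguments, so the whole application is rewritten.
Giving:  f(a ⊗ a ⊗ c ⊗ c, f(c, c))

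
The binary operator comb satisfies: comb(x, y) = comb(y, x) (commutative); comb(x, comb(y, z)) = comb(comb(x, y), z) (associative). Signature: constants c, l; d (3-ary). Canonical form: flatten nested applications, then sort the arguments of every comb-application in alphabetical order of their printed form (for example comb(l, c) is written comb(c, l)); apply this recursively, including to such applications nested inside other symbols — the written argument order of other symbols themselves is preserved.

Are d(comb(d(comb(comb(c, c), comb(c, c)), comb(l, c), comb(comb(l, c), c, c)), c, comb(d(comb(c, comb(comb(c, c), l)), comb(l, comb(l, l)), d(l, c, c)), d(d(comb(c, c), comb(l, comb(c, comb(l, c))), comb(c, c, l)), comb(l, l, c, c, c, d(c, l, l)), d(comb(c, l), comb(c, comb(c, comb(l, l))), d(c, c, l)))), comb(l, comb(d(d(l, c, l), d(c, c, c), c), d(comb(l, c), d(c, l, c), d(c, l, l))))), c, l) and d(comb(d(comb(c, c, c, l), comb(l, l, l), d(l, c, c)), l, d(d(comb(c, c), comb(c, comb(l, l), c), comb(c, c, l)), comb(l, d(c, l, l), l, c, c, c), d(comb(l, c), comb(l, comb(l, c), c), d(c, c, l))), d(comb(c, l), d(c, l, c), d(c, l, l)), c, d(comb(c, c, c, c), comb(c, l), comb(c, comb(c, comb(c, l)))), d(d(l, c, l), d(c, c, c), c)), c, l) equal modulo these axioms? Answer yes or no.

Left:  d(comb(d(comb(comb(c, c), comb(c, c)), comb(l, c), comb(comb(l, c), c, c)), c, comb(d(comb(c, comb(comb(c, c), l)), comb(l, comb(l, l)), d(l, c, c)), d(d(comb(c, c), comb(l, comb(c, comb(l, c))), comb(c, c, l)), comb(l, l, c, c, c, d(c, l, l)), d(comb(c, l), comb(c, comb(c, comb(l, l))), d(c, c, l)))), comb(l, comb(d(d(l, c, l), d(c, c, c), c), d(comb(l, c), d(c, l, c), d(c, l, l))))), c, l)
  Focus inside:  comb(d(comb(comb(c, c), comb(c, c)), comb(l, c), comb(comb(l, c), c, c)), c, comb(d(comb(c, comb(comb(c, c), l)), comb(l, comb(l, l)), d(l, c, c)), d(d(comb(c, c), comb(l, comb(c, comb(l, c))), comb(c, c, l)), comb(l, l, c, c, c, d(c, l, l)), d(comb(c, l), comb(c, comb(c, comb(l, l))), d(c, c, l)))), comb(l, comb(d(d(l, c, l), d(c, c, c), c), d(comb(l, c), d(c, l, c), d(c, l, l)))))
  Merge nested applications:  comb(d(comb(comb(c, c), comb(c, c)), comb(l, c), comb(comb(l, c), c, c)), c, d(comb(c, comb(comb(c, c), l)), comb(l, comb(l, l)), d(l, c, c)), d(d(comb(c, c), comb(l, comb(c, comb(l, c))), comb(c, c, l)), comb(l, l, c, c, c, d(c, l, l)), d(comb(c, l), comb(c, comb(c, comb(l, l))), d(c, c, l))), l, d(d(l, c, l), d(c, c, c), c), d(comb(l, c), d(c, l, c), d(c, l, l)))
  Simplify inside:  d(comb(comb(c, c), comb(c, c)), comb(l, c), comb(comb(l, c), c, c))  →  d(comb(c, c, c, c), comb(c, l), comb(c, c, c, l))
  Inside:  d(comb(c, comb(comb(c, c), l)), comb(l, comb(l, l)), d(l, c, c))  →  d(comb(c, c, c, l), comb(l, l, l), d(l, c, c))
  Canonicalize subterm:  d(d(comb(c, c), comb(l, comb(c, comb(l, c))), comb(c, c, l)), comb(l, l, c, c, c, d(c, l, l)), d(comb(c, l), comb(c, comb(c, comb(l, l))), d(c, c, l)))  →  d(d(comb(c, c), comb(c, c, l, l), comb(c, c, l)), comb(c, c, c, d(c, l, l), l, l), d(comb(c, l), comb(c, c, l, l), d(c, c, l)))
  Sort arguments:  comb(c, d(comb(c, c, c, c), comb(c, l), comb(c, c, c, l)), d(comb(c, c, c, l), comb(l, l, l), d(l, c, c)), d(comb(c, l), d(c, l, c), d(c, l, l)), d(d(comb(c, c), comb(c, c, l, l), comb(c, c, l)), comb(c, c, c, d(c, l, l), l, l), d(comb(c, l), comb(c, c, l, l), d(c, c, l))), d(d(l, c, l), d(c, c, c), c), l)
  Rebuild:  d(comb(c, d(comb(c, c, c, c), comb(c, l), comb(c, c, c, l)), d(comb(c, c, c, l), comb(l, l, l), d(l, c, c)), d(comb(c, l), d(c, l, c), d(c, l, l)), d(d(comb(c, c), comb(c, c, l, l), comb(c, c, l)), comb(c, c, c, d(c, l, l), l, l), d(comb(c, l), comb(c, c, l, l), d(c, c, l))), d(d(l, c, l), d(c, c, c), c), l), c, l)
Right:  d(comb(d(comb(c, c, c, l), comb(l, l, l), d(l, c, c)), l, d(d(comb(c, c), comb(c, comb(l, l), c), comb(c, c, l)), comb(l, d(c, l, l), l, c, c, c), d(comb(l, c), comb(l, comb(l, c), c), d(c, c, l))), d(comb(c, l), d(c, l, c), d(c, l, l)), c, d(comb(c, c, c, c), comb(c, l), comb(c, comb(c, comb(c, l)))), d(d(l, c, l), d(c, c, c), c)), c, l)
  Descend into:  comb(d(comb(c, c, c, l), comb(l, l, l), d(l, c, c)), l, d(d(comb(c, c), comb(c, comb(l, l), c), comb(c, c, l)), comb(l, d(c, l, l), l, c, c, c), d(comb(l, c), comb(l, comb(l, c), c), d(c, c, l))), d(comb(c, l), d(c, l, c), d(c, l, l)), c, d(comb(c, c, c, c), comb(c, l), comb(c, comb(c, comb(c, l)))), d(d(l, c, l), d(c, c, c), c))
  Inside:  d(d(comb(c, c), comb(c, comb(l, l), c), comb(c, c, l)), comb(l, d(c, l, l), l, c, c, c), d(comb(l, c), comb(l, comb(l, c), c), d(c, c, l)))  →  d(d(comb(c, c), comb(c, c, l, l), comb(c, c, l)), comb(c, c, c, d(c, l, l), l, l), d(comb(c, l), comb(c, c, l, l), d(c, c, l)))
  Canonicalize subterm:  d(comb(c, c, c, c), comb(c, l), comb(c, comb(c, comb(c, l))))  →  d(comb(c, c, c, c), comb(c, l), comb(c, c, c, l))
  Sort:  comb(c, d(comb(c, c, c, c), comb(c, l), comb(c, c, c, l)), d(comb(c, c, c, l), comb(l, l, l), d(l, c, c)), d(comb(c, l), d(c, l, c), d(c, l, l)), d(d(comb(c, c), comb(c, c, l, l), comb(c, c, l)), comb(c, c, c, d(c, l, l), l, l), d(comb(c, l), comb(c, c, l, l), d(c, c, l))), d(d(l, c, l), d(c, c, c), c), l)
  Put back:  d(comb(c, d(comb(c, c, c, c), comb(c, l), comb(c, c, c, l)), d(comb(c, c, c, l), comb(l, l, l), d(l, c, c)), d(comb(c, l), d(c, l, c), d(c, l, l)), d(d(comb(c, c), comb(c, c, l, l), comb(c, c, l)), comb(c, c, c, d(c, l, l), l, l), d(comb(c, l), comb(c, c, l, l), d(c, c, l))), d(d(l, c, l), d(c, c, c), c), l), c, l)

Answer: yes — both canonical forms are d(comb(c, d(comb(c, c, c, c), comb(c, l), comb(c, c, c, l)), d(comb(c, c, c, l), comb(l, l, l), d(l, c, c)), d(comb(c, l), d(c, l, c), d(c, l, l)), d(d(comb(c, c), comb(c, c, l, l), comb(c, c, l)), comb(c, c, c, d(c, l, l), l, l), d(comb(c, l), comb(c, c, l, l), d(c, c, l))), d(d(l, c, l), d(c, c, c), c), l), c, l)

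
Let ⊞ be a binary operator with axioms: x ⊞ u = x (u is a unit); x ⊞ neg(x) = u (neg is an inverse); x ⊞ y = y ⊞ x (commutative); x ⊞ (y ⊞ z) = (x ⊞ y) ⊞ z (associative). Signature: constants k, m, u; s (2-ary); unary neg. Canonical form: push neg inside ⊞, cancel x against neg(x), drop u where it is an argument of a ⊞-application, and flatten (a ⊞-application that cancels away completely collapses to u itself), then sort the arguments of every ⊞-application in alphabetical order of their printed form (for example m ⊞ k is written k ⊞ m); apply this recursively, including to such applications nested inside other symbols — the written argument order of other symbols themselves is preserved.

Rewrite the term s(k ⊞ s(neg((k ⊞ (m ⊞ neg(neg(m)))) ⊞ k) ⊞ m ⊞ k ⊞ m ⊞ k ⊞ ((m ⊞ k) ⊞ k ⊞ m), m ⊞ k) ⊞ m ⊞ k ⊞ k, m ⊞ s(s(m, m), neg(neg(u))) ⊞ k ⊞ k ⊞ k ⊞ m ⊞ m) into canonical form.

Answer: s(k ⊞ k ⊞ k ⊞ m ⊞ s(k ⊞ k ⊞ m ⊞ m, k ⊞ m), k ⊞ k ⊞ k ⊞ m ⊞ m ⊞ m ⊞ s(s(m, m), u))

Derivation:
Focus inside:  k ⊞ s(neg((k ⊞ (m ⊞ neg(neg(m)))) ⊞ k) ⊞ m ⊞ k ⊞ m ⊞ k ⊞ ((m ⊞ k) ⊞ k ⊞ m), m ⊞ k) ⊞ m ⊞ k ⊞ k
Push neg inside:  distribute neg over ⊞ and collapse double neg
Combine occurrences:  k ⊞ k ⊞ k ⊞ s(k ⊞ k ⊞ m ⊞ m, k ⊞ m) ⊞ m
Sort:  k ⊞ k ⊞ k ⊞ m ⊞ s(k ⊞ k ⊞ m ⊞ m, k ⊞ m)
Rebuild:  s(k ⊞ k ⊞ k ⊞ m ⊞ s(k ⊞ k ⊞ m ⊞ m, k ⊞ m), k ⊞ k ⊞ k ⊞ m ⊞ m ⊞ m ⊞ s(s(m, m), u))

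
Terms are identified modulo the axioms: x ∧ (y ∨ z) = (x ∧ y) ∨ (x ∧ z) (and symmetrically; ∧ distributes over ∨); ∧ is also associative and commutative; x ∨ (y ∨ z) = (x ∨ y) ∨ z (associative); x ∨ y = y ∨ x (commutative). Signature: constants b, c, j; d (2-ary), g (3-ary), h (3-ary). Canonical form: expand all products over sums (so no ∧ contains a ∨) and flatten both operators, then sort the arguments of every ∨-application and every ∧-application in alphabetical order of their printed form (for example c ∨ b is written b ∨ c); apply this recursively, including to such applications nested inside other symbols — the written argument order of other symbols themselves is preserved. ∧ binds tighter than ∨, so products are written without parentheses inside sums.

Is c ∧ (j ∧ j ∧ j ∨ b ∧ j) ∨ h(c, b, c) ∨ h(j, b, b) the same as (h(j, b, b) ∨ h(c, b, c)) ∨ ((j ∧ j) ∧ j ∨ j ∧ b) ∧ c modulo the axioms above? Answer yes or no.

Left:  c ∧ (j ∧ j ∧ j ∨ b ∧ j) ∨ h(c, b, c) ∨ h(j, b, b)
  Distribute:  c ∧ j ∧ j ∧ j ∨ b ∧ c ∧ j ∨ h(c, b, c) ∨ h(j, b, b)
  Sort:  b ∧ c ∧ j ∨ c ∧ j ∧ j ∧ j ∨ h(c, b, c) ∨ h(j, b, b)
Right:  (h(j, b, b) ∨ h(c, b, c)) ∨ ((j ∧ j) ∧ j ∨ j ∧ b) ∧ c
  Expand:  h(j, b, b) ∨ h(c, b, c) ∨ c ∧ j ∧ j ∧ j ∨ b ∧ c ∧ j
  Order the arguments:  b ∧ c ∧ j ∨ c ∧ j ∧ j ∧ j ∨ h(c, b, c) ∨ h(j, b, b)

Answer: yes — both canonical forms are b ∧ c ∧ j ∨ c ∧ j ∧ j ∧ j ∨ h(c, b, c) ∨ h(j, b, b)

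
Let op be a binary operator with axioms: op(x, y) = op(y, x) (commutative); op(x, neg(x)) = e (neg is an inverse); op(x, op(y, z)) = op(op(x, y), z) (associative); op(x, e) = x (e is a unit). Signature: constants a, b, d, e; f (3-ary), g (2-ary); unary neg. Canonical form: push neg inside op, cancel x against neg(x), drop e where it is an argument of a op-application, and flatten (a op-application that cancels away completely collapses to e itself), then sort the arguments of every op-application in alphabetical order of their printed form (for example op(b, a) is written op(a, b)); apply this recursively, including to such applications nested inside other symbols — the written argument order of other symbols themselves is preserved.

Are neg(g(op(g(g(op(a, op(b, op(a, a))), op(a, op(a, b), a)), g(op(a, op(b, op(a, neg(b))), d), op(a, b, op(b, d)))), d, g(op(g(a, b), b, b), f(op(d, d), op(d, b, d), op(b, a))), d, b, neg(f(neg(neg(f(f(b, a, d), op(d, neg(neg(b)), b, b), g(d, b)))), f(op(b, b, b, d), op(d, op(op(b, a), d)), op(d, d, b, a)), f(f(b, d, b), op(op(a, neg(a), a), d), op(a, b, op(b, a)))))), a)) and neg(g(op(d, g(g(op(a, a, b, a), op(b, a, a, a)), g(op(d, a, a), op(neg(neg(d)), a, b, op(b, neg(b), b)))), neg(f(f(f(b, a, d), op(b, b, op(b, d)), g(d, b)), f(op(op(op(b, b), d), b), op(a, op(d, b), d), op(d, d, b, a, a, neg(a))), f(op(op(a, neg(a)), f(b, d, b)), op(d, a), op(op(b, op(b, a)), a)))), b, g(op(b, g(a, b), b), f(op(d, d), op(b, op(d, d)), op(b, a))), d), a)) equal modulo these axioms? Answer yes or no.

Left:  neg(g(op(g(g(op(a, op(b, op(a, a))), op(a, op(a, b), a)), g(op(a, op(b, op(a, neg(b))), d), op(a, b, op(b, d)))), d, g(op(g(a, b), b, b), f(op(d, d), op(d, b, d), op(b, a))), d, b, neg(f(neg(neg(f(f(b, a, d), op(d, neg(neg(b)), b, b), g(d, b)))), f(op(b, b, b, d), op(d, op(op(b, a), d)), op(d, d, b, a)), f(f(b, d, b), op(op(a, neg(a), a), d), op(a, b, op(b, a)))))), a))
  Push neg inside:  distribute neg over op and collapse double neg
  Collect terms:  neg(g(op(b, d, d, g(g(op(a, a, a, b), op(a, a, a, b)), g(op(a, a, d), op(a, b, b, d))), g(op(b, b, g(a, b)), f(op(d, d), op(b, d, d), op(a, b))), neg(f(f(f(b, a, d), op(b, b, b, d), g(d, b)), f(op(b, b, b, d), op(a, b, d, d), op(a, b, d, d)), f(f(b, d, b), op(a, d), op(a, a, b, b))))), a))
Right:  neg(g(op(d, g(g(op(a, a, b, a), op(b, a, a, a)), g(op(d, a, a), op(neg(neg(d)), a, b, op(b, neg(b), b)))), neg(f(f(f(b, a, d), op(b, b, op(b, d)), g(d, b)), f(op(op(op(b, b), d), b), op(a, op(d, b), d), op(d, d, b, a, a, neg(a))), f(op(op(a, neg(a)), f(b, d, b)), op(d, a), op(op(b, op(b, a)), a)))), b, g(op(b, g(a, b), b), f(op(d, d), op(b, op(d, d)), op(b, a))), d), a))
  Push neg inside:  distribute neg over op and collapse double neg
  Combine occurrences:  neg(g(op(b, d, d, g(g(op(a, a, a, b), op(a, a, a, b)), g(op(a, a, d), op(a, b, b, d))), g(op(b, b, g(a, b)), f(op(d, d), op(b, d, d), op(a, b))), neg(f(f(f(b, a, d), op(b, b, b, d), g(d, b)), f(op(b, b, b, d), op(a, b, d, d), op(a, b, d, d)), f(f(b, d, b), op(a, d), op(a, a, b, b))))), a))

Answer: yes — both canonical forms are neg(g(op(b, d, d, g(g(op(a, a, a, b), op(a, a, a, b)), g(op(a, a, d), op(a, b, b, d))), g(op(b, b, g(a, b)), f(op(d, d), op(b, d, d), op(a, b))), neg(f(f(f(b, a, d), op(b, b, b, d), g(d, b)), f(op(b, b, b, d), op(a, b, d, d), op(a, b, d, d)), f(f(b, d, b), op(a, d), op(a, a, b, b))))), a))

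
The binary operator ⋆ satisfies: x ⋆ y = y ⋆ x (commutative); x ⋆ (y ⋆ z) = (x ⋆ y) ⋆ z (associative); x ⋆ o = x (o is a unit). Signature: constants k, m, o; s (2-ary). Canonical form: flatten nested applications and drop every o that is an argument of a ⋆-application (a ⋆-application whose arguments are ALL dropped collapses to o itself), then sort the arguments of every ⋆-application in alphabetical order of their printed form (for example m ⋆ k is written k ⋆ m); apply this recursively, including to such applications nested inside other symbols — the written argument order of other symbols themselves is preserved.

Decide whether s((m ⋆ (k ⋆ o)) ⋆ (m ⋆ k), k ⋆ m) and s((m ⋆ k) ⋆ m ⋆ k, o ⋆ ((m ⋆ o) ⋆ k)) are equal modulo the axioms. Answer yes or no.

Answer: yes — both canonical forms are s(k ⋆ k ⋆ m ⋆ m, k ⋆ m)

Derivation:
Left:  s((m ⋆ (k ⋆ o)) ⋆ (m ⋆ k), k ⋆ m)
  Descend into:  (m ⋆ (k ⋆ o)) ⋆ (m ⋆ k)
  Flatten:  m ⋆ k ⋆ o ⋆ m ⋆ k
  Unit:  drop o
  Order the arguments:  k ⋆ k ⋆ m ⋆ m
  Rebuild:  s(k ⋆ k ⋆ m ⋆ m, k ⋆ m)
Right:  s((m ⋆ k) ⋆ m ⋆ k, o ⋆ ((m ⋆ o) ⋆ k))
  Focus inside:  o ⋆ ((m ⋆ o) ⋆ k)
  Merge nested applications:  o ⋆ m ⋆ o ⋆ k
  Drop the unit:  drop o (×2)
  Order the arguments:  k ⋆ m
  Reassemble:  s(k ⋆ k ⋆ m ⋆ m, k ⋆ m)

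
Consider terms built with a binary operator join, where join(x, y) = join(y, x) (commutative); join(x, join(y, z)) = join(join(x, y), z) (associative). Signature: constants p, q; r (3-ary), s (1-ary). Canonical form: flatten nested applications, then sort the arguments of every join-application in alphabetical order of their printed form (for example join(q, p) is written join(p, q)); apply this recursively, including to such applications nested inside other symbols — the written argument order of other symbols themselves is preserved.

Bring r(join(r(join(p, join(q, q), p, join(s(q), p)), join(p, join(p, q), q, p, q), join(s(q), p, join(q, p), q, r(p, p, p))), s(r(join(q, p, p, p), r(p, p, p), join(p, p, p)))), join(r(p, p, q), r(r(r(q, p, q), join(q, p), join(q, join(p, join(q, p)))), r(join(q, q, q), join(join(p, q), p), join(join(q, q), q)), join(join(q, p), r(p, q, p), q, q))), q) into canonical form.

Focus inside:  join(r(join(p, join(q, q), p, join(s(q), p)), join(p, join(p, q), q, p, q), join(s(q), p, join(q, p), q, r(p, p, p))), s(r(join(q, p, p, p), r(p, p, p), join(p, p, p))))
Inside:  r(join(p, join(q, q), p, join(s(q), p)), join(p, join(p, q), q, p, q), join(s(q), p, join(q, p), q, r(p, p, p)))  →  r(join(p, p, p, q, q, s(q)), join(p, p, p, q, q, q), join(p, p, q, q, r(p, p, p), s(q)))
Canonicalize subterm:  s(r(join(q, p, p, p), r(p, p, p), join(p, p, p)))  →  s(r(join(p, p, p, q), r(p, p, p), join(p, p, p)))
Sort:  join(r(join(p, p, p, q, q, s(q)), join(p, p, p, q, q, q), join(p, p, q, q, r(p, p, p), s(q))), s(r(join(p, p, p, q), r(p, p, p), join(p, p, p))))
Put back:  r(join(r(join(p, p, p, q, q, s(q)), join(p, p, p, q, q, q), join(p, p, q, q, r(p, p, p), s(q))), s(r(join(p, p, p, q), r(p, p, p), join(p, p, p)))), join(r(p, p, q), r(r(r(q, p, q), join(p, q), join(p, p, q, q)), r(join(q, q, q), join(p, p, q), join(q, q, q)), join(p, q, q, q, r(p, q, p)))), q)

Answer: r(join(r(join(p, p, p, q, q, s(q)), join(p, p, p, q, q, q), join(p, p, q, q, r(p, p, p), s(q))), s(r(join(p, p, p, q), r(p, p, p), join(p, p, p)))), join(r(p, p, q), r(r(r(q, p, q), join(p, q), join(p, p, q, q)), r(join(q, q, q), join(p, p, q), join(q, q, q)), join(p, q, q, q, r(p, q, p)))), q)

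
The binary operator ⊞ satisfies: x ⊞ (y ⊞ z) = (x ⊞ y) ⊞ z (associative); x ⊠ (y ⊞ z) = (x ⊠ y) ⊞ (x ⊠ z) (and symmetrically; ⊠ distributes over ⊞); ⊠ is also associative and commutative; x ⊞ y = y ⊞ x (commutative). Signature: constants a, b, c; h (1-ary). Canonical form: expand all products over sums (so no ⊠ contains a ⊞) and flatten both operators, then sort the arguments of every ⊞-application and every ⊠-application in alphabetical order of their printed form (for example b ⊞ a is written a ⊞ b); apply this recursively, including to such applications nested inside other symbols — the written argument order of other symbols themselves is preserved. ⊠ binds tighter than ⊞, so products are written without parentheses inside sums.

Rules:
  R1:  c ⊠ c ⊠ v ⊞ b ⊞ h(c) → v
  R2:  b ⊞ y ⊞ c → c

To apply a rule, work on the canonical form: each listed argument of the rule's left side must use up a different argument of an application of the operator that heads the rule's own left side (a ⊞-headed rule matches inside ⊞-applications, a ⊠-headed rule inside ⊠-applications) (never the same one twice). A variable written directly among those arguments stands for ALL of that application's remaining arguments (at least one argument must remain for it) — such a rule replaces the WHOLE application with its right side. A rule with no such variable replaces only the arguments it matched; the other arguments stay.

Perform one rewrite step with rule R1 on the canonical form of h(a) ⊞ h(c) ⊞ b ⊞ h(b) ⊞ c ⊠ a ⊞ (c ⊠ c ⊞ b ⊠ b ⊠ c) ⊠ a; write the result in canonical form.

Canonical form:  a ⊠ b ⊠ b ⊠ c ⊞ a ⊠ c ⊞ a ⊠ c ⊠ c ⊞ b ⊞ h(a) ⊞ h(b) ⊞ h(c)
Apply R1:  consuming a ⊠ c ⊠ c, b, h(c);  v := a
Result:  a ⊞ a ⊠ b ⊠ b ⊠ c ⊞ a ⊠ c ⊞ h(a) ⊞ h(b)

Answer: a ⊞ a ⊠ b ⊠ b ⊠ c ⊞ a ⊠ c ⊞ h(a) ⊞ h(b)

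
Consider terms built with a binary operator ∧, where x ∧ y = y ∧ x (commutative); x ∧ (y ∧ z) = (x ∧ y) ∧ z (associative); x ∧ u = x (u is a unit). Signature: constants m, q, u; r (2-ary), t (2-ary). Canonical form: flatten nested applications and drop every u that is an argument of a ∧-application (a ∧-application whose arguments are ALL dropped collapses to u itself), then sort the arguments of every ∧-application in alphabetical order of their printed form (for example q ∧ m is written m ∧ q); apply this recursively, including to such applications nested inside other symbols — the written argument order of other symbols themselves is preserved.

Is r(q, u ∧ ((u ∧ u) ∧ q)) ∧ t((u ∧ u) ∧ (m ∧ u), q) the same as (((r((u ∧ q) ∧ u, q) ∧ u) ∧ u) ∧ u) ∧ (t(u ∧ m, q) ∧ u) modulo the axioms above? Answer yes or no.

Answer: yes — both canonical forms are r(q, q) ∧ t(m, q)

Derivation:
Left:  r(q, u ∧ ((u ∧ u) ∧ q)) ∧ t((u ∧ u) ∧ (m ∧ u), q)
  Simplify inside:  r(q, u ∧ ((u ∧ u) ∧ q))  →  r(q, q)
  Canonicalize subterm:  t((u ∧ u) ∧ (m ∧ u), q)  →  t(m, q)
  Order the arguments:  r(q, q) ∧ t(m, q)
Right:  (((r((u ∧ q) ∧ u, q) ∧ u) ∧ u) ∧ u) ∧ (t(u ∧ m, q) ∧ u)
  Un-nest:  r((u ∧ q) ∧ u, q) ∧ u ∧ u ∧ u ∧ t(u ∧ m, q) ∧ u
  Canonicalize subterm:  r((u ∧ q) ∧ u, q)  →  r(q, q)
  Inside:  t(u ∧ m, q)  →  t(m, q)
  Drop the unit:  drop u (×4)
  Sort arguments:  r(q, q) ∧ t(m, q)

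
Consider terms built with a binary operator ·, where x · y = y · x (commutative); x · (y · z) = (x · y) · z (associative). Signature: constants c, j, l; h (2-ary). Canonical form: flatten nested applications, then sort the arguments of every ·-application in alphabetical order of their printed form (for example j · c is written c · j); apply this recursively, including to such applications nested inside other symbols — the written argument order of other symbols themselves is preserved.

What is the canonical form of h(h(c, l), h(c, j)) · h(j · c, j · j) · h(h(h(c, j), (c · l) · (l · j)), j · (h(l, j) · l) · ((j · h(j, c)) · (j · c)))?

Answer: h(c · j, j · j) · h(h(c, l), h(c, j)) · h(h(h(c, j), c · j · l · l), c · h(j, c) · h(l, j) · j · j · j · l)

Derivation:
Inside:  h(j · c, j · j)  →  h(c · j, j · j)
Canonicalize subterm:  h(h(h(c, j), (c · l) · (l · j)), j · (h(l, j) · l) · ((j · h(j, c)) · (j · c)))  →  h(h(h(c, j), c · j · l · l), c · h(j, c) · h(l, j) · j · j · j · l)
Sort arguments:  h(c · j, j · j) · h(h(c, l), h(c, j)) · h(h(h(c, j), c · j · l · l), c · h(j, c) · h(l, j) · j · j · j · l)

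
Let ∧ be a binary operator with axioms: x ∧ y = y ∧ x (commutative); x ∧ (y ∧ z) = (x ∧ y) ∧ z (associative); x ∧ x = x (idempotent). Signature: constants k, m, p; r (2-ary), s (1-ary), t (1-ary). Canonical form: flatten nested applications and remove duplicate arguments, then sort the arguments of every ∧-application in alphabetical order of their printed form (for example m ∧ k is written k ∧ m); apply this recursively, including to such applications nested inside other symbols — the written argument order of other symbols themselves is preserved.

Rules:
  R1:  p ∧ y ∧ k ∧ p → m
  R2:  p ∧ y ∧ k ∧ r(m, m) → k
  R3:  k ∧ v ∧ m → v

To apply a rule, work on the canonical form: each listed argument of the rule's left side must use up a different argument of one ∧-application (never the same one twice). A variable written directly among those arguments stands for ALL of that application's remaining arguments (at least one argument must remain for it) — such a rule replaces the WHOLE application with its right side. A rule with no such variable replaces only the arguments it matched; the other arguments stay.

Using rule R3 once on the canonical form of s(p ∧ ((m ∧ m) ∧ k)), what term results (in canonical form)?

Canonical form:  s(k ∧ m ∧ p)
Apply R3:  consuming k, m;  v := p
The variable takes the whole remainder — replace the entire application.
Result:  s(p)

Answer: s(p)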